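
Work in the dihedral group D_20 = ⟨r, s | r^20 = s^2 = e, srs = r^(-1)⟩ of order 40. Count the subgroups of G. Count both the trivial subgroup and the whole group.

|G| = 40, so by Lagrange every subgroup order divides 40. Divisors: 1, 2, 4, 5, 8, 10, 20, 40.
Subgroups by order — order 1: 1; order 2: 21; order 4: 11; order 5: 1; order 8: 5; order 10: 5; order 20: 3; order 40: 1.
Total: 1 + 21 + 11 + 1 + 5 + 5 + 3 + 1 = 48.

48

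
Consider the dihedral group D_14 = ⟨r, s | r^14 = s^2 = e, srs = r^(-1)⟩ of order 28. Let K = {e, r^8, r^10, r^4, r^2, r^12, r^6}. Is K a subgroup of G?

|K| = 7 divides |G| = 28, consistent with Lagrange.
K contains the identity, every element's inverse is in K, and K is closed under ·: it is a subgroup.
In fact K = ⟨r^4⟩.

Yes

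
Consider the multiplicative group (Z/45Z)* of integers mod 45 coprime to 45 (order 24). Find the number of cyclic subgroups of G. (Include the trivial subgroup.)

12

A cyclic subgroup of order d is generated by each of its φ(d) elements of order d, so the cyclic subgroups of order d number (#elements of order d)/φ(d).
Cyclic subgroups by order — order 1: 1; order 2: 3; order 3: 1; order 4: 2; order 6: 3; order 12: 2.
Total: 12.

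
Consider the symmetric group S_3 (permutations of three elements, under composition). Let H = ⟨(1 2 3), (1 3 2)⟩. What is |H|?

|⟨(1 2 3)⟩| = 3 and |⟨(1 3 2)⟩| = 3, so |H| is a multiple of lcm(3, 3) = 3 and divides |G| = 6.
Closing under the operation: H = {e, (1 2 3), (1 3 2)}, so |H| = 3.

3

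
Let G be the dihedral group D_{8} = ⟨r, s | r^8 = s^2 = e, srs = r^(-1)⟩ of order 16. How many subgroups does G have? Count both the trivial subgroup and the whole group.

19

|G| = 16, so by Lagrange every subgroup order divides 16. Divisors: 1, 2, 4, 8, 16.
Subgroups by order — order 1: 1; order 2: 9; order 4: 5; order 8: 3; order 16: 1.
Total: 1 + 9 + 5 + 3 + 1 = 19.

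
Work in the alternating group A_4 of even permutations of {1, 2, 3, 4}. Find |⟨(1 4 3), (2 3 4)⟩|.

12

|⟨(1 4 3)⟩| = 3 and |⟨(2 3 4)⟩| = 3, so |H| is a multiple of lcm(3, 3) = 3 and divides |G| = 12.
Closing {(1 4 3), (2 3 4)} under the group operation gives all of G, so |H| = 12.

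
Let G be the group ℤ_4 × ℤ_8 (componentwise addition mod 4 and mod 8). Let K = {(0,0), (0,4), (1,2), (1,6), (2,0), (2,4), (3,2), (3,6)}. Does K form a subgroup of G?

|K| = 8 divides |G| = 32, consistent with Lagrange.
K contains the identity, every element's inverse is in K, and K is closed under +: it is a subgroup.

Yes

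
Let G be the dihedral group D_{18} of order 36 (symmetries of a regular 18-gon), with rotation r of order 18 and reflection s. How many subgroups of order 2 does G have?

19

|G| = 36 and 2 | 36, so subgroups of order 2 are possible by Lagrange.
The subgroups of order 2 are: {e, r^10s}; {e, r^11s}; {e, r^12s}; {e, r^13s}; … (19 in all).
So G has 19 subgroups of order 2.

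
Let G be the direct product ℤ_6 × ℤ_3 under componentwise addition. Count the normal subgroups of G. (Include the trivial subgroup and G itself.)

12

G is abelian, so every subgroup is normal.
G has 12 subgroups in total, hence 12 normal subgroups.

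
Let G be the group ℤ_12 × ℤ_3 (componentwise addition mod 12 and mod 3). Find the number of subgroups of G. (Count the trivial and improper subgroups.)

18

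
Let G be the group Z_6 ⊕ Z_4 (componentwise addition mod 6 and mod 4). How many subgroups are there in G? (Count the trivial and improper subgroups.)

|G| = 24, so by Lagrange every subgroup order divides 24. Divisors: 1, 2, 3, 4, 6, 8, 12, 24.
Subgroups by order — order 1: 1; order 2: 3; order 3: 1; order 4: 3; order 6: 3; order 8: 1; order 12: 3; order 24: 1.
Total: 1 + 3 + 1 + 3 + 3 + 1 + 3 + 1 = 16.

16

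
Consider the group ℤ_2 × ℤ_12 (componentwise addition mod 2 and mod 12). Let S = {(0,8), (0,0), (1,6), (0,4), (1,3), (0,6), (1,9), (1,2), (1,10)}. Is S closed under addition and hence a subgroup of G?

No

|S| = 9 does not divide |G| = 24, so by Lagrange S is not a subgroup.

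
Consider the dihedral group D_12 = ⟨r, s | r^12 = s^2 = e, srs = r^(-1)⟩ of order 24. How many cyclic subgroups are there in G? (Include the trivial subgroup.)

18

Each element a generates a cyclic subgroup ⟨a⟩; distinct elements may generate the same one (a cyclic group of order d has φ(d) generators).
Cyclic subgroups by order — order 1: 1; order 2: 13; order 3: 1; order 4: 1; order 6: 1; order 12: 1.
Total: 18.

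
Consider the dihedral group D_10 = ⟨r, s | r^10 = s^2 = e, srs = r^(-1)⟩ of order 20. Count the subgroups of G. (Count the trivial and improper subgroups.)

22

|G| = 20, so by Lagrange every subgroup order divides 20. Divisors: 1, 2, 4, 5, 10, 20.
Subgroups by order — order 1: 1; order 2: 11; order 4: 5; order 5: 1; order 10: 3; order 20: 1.
Total: 1 + 11 + 5 + 1 + 3 + 1 = 22.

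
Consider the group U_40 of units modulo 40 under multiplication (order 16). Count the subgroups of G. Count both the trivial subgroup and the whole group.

|G| = 16, so by Lagrange every subgroup order divides 16. Divisors: 1, 2, 4, 8, 16.
Subgroups by order — order 1: 1; order 2: 7; order 4: 11; order 8: 7; order 16: 1.
Total: 1 + 7 + 11 + 7 + 1 = 27.

27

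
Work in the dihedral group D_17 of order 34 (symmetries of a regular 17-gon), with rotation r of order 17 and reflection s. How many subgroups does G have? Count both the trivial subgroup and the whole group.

20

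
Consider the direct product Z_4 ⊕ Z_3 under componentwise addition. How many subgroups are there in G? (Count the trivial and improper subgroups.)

|G| = 12, so by Lagrange every subgroup order divides 12. Divisors: 1, 2, 3, 4, 6, 12.
Subgroups by order — order 1: 1; order 2: 1; order 3: 1; order 4: 1; order 6: 1; order 12: 1.
Total: 1 + 1 + 1 + 1 + 1 + 1 = 6.

6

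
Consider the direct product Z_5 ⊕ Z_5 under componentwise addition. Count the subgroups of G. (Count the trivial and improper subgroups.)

8

|G| = 25, so by Lagrange every subgroup order divides 25. Divisors: 1, 5, 25.
Subgroups by order — order 1: 1; order 5: 6; order 25: 1.
Total: 1 + 6 + 1 = 8.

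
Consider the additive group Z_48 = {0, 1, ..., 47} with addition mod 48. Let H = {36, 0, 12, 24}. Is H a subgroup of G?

Yes

|H| = 4 divides |G| = 48, consistent with Lagrange.
H contains the identity, every element's inverse is in H, and H is closed under +: it is a subgroup.
In fact H = ⟨12⟩.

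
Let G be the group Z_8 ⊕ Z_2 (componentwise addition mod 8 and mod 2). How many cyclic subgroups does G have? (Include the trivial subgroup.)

Each element a generates a cyclic subgroup ⟨a⟩; distinct elements may generate the same one (a cyclic group of order d has φ(d) generators).
Cyclic subgroups by order — order 1: 1; order 2: 3; order 4: 2; order 8: 2.
Total: 8.

8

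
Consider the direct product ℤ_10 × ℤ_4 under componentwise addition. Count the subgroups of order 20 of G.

3

|G| = 40 and 20 | 40, so subgroups of order 20 are possible by Lagrange.
The subgroups of order 20 are: {(0,0), (0,1), (0,2), (0,3), (2,0), (2,1), (2,2), (2,3), (4,0), (4,1), (4,2), (4,3), (6,0), (6,1), (6,2), (6,3), (8,0), (8,1), (8,2), (8,3)}; {(0,0), (0,2), (1,0), (1,2), (2,0), (2,2), (3,0), (3,2), (4,0), (4,2), (5,0), (5,2), (6,0), (6,2), (7,0), (7,2), (8,0), (8,2), (9,0), (9,2)}; {(0,0), (0,2), (1,1), (1,3), (2,0), (2,2), (3,1), (3,3), (4,0), (4,2), (5,1), (5,3), (6,0), (6,2), (7,1), (7,3), (8,0), (8,2), (9,1), (9,3)}.
So G has 3 subgroups of order 20.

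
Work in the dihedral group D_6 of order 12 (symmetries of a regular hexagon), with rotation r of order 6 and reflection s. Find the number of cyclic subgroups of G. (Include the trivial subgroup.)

10

Group the elements of G by the cyclic subgroup they generate; each cyclic subgroup of order d accounts for φ(d) elements.
Cyclic subgroups by order — order 1: 1; order 2: 7; order 3: 1; order 6: 1.
Total: 10.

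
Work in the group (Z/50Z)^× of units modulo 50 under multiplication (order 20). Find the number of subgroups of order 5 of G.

|G| = 20 and 5 | 20, so subgroups of order 5 are possible by Lagrange.
The subgroups of order 5 are: {1, 11, 21, 31, 41}.
So G has 1 subgroup of order 5.

1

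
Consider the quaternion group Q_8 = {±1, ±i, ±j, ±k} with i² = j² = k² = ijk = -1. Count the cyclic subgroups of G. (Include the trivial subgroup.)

5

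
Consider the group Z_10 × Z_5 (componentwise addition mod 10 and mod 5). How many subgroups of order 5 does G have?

|G| = 50 and 5 | 50, so subgroups of order 5 are possible by Lagrange.
The subgroups of order 5 are: {(0,0), (0,1), (0,2), (0,3), (0,4)}; {(0,0), (2,0), (4,0), (6,0), (8,0)}; {(0,0), (2,1), (4,2), (6,3), (8,4)}; {(0,0), (2,2), (4,4), (6,1), (8,3)}; … (6 in all).
So G has 6 subgroups of order 5.

6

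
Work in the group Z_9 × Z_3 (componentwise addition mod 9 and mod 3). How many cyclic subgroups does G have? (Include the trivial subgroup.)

Group the elements of G by the cyclic subgroup they generate; each cyclic subgroup of order d accounts for φ(d) elements.
Cyclic subgroups by order — order 1: 1; order 3: 4; order 9: 3.
Total: 8.

8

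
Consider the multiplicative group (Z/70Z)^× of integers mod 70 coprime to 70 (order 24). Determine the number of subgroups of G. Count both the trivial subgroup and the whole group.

|G| = 24, so by Lagrange every subgroup order divides 24. Divisors: 1, 2, 3, 4, 6, 8, 12, 24.
Subgroups by order — order 1: 1; order 2: 3; order 3: 1; order 4: 3; order 6: 3; order 8: 1; order 12: 3; order 24: 1.
Total: 1 + 3 + 1 + 3 + 3 + 1 + 3 + 1 = 16.

16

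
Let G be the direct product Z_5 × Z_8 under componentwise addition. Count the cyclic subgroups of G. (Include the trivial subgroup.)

Group the elements of G by the cyclic subgroup they generate; each cyclic subgroup of order d accounts for φ(d) elements.
Cyclic subgroups by order — order 1: 1; order 2: 1; order 4: 1; order 5: 1; order 8: 1; order 10: 1; order 20: 1; order 40: 1.
Total: 8.

8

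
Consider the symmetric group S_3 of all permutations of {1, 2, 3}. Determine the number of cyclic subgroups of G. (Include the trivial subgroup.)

Group the elements of G by the cyclic subgroup they generate; each cyclic subgroup of order d accounts for φ(d) elements.
Cyclic subgroups by order — order 1: 1; order 2: 3; order 3: 1.
Total: 5.

5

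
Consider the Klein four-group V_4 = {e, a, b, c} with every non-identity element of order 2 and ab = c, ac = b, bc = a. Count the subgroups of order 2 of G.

|G| = 4 and 2 | 4, so subgroups of order 2 are possible by Lagrange.
The subgroups of order 2 are: {e, a}; {e, b}; {e, c}.
So G has 3 subgroups of order 2.

3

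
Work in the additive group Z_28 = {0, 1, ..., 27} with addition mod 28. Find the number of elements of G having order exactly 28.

In a cyclic group of order 28, the number of elements of order d (for d | 28) is φ(d).
φ(28) = 12.

12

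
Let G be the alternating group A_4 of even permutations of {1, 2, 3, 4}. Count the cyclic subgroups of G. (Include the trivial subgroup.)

8

Group the elements of G by the cyclic subgroup they generate; each cyclic subgroup of order d accounts for φ(d) elements.
Cyclic subgroups by order — order 1: 1; order 2: 3; order 3: 4.
Total: 8.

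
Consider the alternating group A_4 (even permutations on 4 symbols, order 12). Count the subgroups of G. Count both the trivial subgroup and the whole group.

|G| = 12, so by Lagrange every subgroup order divides 12. Divisors: 1, 2, 3, 4, 6, 12.
Subgroups by order — order 1: 1; order 2: 3; order 3: 4; order 4: 1; order 6: 0; order 12: 1.
Total: 1 + 3 + 4 + 1 + 0 + 1 = 10.

10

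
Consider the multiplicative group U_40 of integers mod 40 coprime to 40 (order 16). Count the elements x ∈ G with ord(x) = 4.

8

The elements of order 4 are: 3, 7, 13, 17, 23, 27, 33, 37.
That's 8.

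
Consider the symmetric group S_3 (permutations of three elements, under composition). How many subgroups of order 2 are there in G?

3

|G| = 6 and 2 | 6, so subgroups of order 2 are possible by Lagrange.
The subgroups of order 2 are: {e, (1 2)}; {e, (1 3)}; {e, (2 3)}.
So G has 3 subgroups of order 2.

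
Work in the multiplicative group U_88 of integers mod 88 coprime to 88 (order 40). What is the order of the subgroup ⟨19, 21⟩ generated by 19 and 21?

|⟨19⟩| = 10 and |⟨21⟩| = 2, so |H| is a multiple of lcm(10, 2) = 10 and divides |G| = 40.
Closing under the operation: H = {1, 9, 13, 15, 19, 21, 23, 25, 29, 31, 35, 43, 47, 49, 51, 61, 71, 81, 83, 85}, so |H| = 20.

20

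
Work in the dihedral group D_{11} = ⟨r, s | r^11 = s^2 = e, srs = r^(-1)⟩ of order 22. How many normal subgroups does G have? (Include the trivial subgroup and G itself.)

3

G has 14 subgroups. Checking conjugation-invariance by order — order 1: 1/1 normal; order 2: 0/11 normal; order 11: 1/1 normal; order 22: 1/1 normal.
Total normal subgroups: 3.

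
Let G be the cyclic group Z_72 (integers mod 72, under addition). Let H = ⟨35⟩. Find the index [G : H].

|⟨35⟩| = 72 and |G| = 72.
By Lagrange, [G : H] = |G|/|H| = 72/72 = 1.

1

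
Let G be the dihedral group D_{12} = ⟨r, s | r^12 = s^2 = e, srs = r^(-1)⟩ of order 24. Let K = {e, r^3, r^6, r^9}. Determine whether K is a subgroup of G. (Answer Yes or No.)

Yes

|K| = 4 divides |G| = 24, consistent with Lagrange.
K contains the identity, every element's inverse is in K, and K is closed under ·: it is a subgroup.
In fact K = ⟨r^9⟩.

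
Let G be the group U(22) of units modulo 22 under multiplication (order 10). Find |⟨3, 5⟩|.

|⟨3⟩| = 5 and |⟨5⟩| = 5, so |H| is a multiple of lcm(5, 5) = 5 and divides |G| = 10.
Closing under the operation: H = {1, 3, 5, 9, 15}, so |H| = 5.

5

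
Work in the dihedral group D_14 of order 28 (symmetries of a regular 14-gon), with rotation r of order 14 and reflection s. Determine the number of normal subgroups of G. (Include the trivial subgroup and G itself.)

7

G has 28 subgroups. Checking conjugation-invariance by order — order 1: 1/1 normal; order 2: 1/15 normal; order 4: 0/7 normal; order 7: 1/1 normal; order 14: 3/3 normal; order 28: 1/1 normal.
Total normal subgroups: 7.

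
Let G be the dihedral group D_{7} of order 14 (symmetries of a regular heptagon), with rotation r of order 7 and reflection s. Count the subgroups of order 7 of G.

1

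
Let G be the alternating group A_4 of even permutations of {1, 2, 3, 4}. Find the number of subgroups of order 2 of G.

3

|G| = 12 and 2 | 12, so subgroups of order 2 are possible by Lagrange.
The subgroups of order 2 are: {e, (1 2)(3 4)}; {e, (1 3)(2 4)}; {e, (1 4)(2 3)}.
So G has 3 subgroups of order 2.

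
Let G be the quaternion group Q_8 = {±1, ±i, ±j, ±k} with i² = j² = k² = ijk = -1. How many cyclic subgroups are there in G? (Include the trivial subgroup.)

5

Group the elements of G by the cyclic subgroup they generate; each cyclic subgroup of order d accounts for φ(d) elements.
Cyclic subgroups by order — order 1: 1; order 2: 1; order 4: 3.
Total: 5.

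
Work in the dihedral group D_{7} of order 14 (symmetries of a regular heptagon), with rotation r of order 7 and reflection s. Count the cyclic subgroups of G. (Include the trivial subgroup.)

9

Group the elements of G by the cyclic subgroup they generate; each cyclic subgroup of order d accounts for φ(d) elements.
Cyclic subgroups by order — order 1: 1; order 2: 7; order 7: 1.
Total: 9.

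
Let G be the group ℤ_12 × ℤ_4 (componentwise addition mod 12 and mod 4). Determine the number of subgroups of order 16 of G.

1

|G| = 48 and 16 | 48, so subgroups of order 16 are possible by Lagrange.
The subgroups of order 16 are: {(0,0), (0,1), (0,2), (0,3), (3,0), (3,1), (3,2), (3,3), (6,0), (6,1), (6,2), (6,3), (9,0), (9,1), (9,2), (9,3)}.
So G has 1 subgroup of order 16.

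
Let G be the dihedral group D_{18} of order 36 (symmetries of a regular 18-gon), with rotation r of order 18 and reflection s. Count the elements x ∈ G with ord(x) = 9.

6

The elements of order 9 are: r^2, r^4, r^8, r^10, r^14, r^16.
That's 6.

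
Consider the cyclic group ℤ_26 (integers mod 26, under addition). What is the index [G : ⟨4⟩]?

2

|⟨4⟩| = 13 and |G| = 26.
By Lagrange, [G : H] = |G|/|H| = 26/13 = 2.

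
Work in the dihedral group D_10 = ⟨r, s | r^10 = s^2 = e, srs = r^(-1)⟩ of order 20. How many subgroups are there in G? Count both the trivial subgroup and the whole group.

22

|G| = 20, so by Lagrange every subgroup order divides 20. Divisors: 1, 2, 4, 5, 10, 20.
Subgroups by order — order 1: 1; order 2: 11; order 4: 5; order 5: 1; order 10: 3; order 20: 1.
Total: 1 + 11 + 5 + 1 + 3 + 1 = 22.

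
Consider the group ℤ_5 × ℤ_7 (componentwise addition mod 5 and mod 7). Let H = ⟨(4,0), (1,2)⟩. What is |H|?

35

|⟨(4,0)⟩| = 5 and |⟨(1,2)⟩| = 35, so |H| is a multiple of lcm(5, 35) = 35 and divides |G| = 35.
Closing {(4,0), (1,2)} under the group operation gives all of G, so |H| = 35.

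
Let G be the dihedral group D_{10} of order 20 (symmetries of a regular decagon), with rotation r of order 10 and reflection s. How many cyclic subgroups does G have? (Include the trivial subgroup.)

14

Group the elements of G by the cyclic subgroup they generate; each cyclic subgroup of order d accounts for φ(d) elements.
Cyclic subgroups by order — order 1: 1; order 2: 11; order 5: 1; order 10: 1.
Total: 14.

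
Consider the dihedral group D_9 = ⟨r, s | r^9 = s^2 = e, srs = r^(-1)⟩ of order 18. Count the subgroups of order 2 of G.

|G| = 18 and 2 | 18, so subgroups of order 2 are possible by Lagrange.
The subgroups of order 2 are: {e, r^2s}; {e, r^3s}; {e, r^4s}; {e, r^5s}; … (9 in all).
So G has 9 subgroups of order 2.

9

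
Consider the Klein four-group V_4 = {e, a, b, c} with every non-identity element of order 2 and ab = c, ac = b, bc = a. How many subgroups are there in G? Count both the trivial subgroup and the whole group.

5

|G| = 4, so by Lagrange every subgroup order divides 4. Divisors: 1, 2, 4.
Subgroups by order — order 1: 1; order 2: 3; order 4: 1.
Total: 1 + 3 + 1 = 5.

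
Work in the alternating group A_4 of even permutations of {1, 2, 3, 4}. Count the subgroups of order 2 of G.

3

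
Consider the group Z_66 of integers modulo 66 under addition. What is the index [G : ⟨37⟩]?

1

|⟨37⟩| = 66 and |G| = 66.
By Lagrange, [G : H] = |G|/|H| = 66/66 = 1.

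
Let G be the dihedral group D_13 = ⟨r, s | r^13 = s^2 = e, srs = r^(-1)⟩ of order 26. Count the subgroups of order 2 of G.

13

|G| = 26 and 2 | 26, so subgroups of order 2 are possible by Lagrange.
The subgroups of order 2 are: {e, r^10s}; {e, r^11s}; {e, r^12s}; {e, r^2s}; … (13 in all).
So G has 13 subgroups of order 2.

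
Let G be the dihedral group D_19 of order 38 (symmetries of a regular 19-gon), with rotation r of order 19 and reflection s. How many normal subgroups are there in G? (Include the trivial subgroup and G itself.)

3

G has 22 subgroups. Checking conjugation-invariance by order — order 1: 1/1 normal; order 2: 0/19 normal; order 19: 1/1 normal; order 38: 1/1 normal.
Total normal subgroups: 3.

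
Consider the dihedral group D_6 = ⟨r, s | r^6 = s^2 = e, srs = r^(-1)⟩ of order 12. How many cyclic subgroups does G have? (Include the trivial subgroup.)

10

Group the elements of G by the cyclic subgroup they generate; each cyclic subgroup of order d accounts for φ(d) elements.
Cyclic subgroups by order — order 1: 1; order 2: 7; order 3: 1; order 6: 1.
Total: 10.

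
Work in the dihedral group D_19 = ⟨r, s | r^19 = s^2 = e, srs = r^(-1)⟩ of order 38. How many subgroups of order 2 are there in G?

|G| = 38 and 2 | 38, so subgroups of order 2 are possible by Lagrange.
The subgroups of order 2 are: {e, r^10s}; {e, r^11s}; {e, r^12s}; {e, r^13s}; … (19 in all).
So G has 19 subgroups of order 2.

19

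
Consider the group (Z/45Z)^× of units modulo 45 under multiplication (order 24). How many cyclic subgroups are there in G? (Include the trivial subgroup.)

A cyclic subgroup of order d is generated by each of its φ(d) elements of order d, so the cyclic subgroups of order d number (#elements of order d)/φ(d).
Cyclic subgroups by order — order 1: 1; order 2: 3; order 3: 1; order 4: 2; order 6: 3; order 12: 2.
Total: 12.

12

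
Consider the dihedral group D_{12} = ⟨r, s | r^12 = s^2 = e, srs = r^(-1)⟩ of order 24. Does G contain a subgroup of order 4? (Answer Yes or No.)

Yes

4 | 24. A subgroup of order 4 is {e, r^6, r^4s, r^10s}.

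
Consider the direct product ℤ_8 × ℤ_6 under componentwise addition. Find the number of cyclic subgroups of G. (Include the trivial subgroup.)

Each element a generates a cyclic subgroup ⟨a⟩; distinct elements may generate the same one (a cyclic group of order d has φ(d) generators).
Cyclic subgroups by order — order 1: 1; order 2: 3; order 3: 1; order 4: 2; order 6: 3; order 8: 2; order 12: 2; order 24: 2.
Total: 16.

16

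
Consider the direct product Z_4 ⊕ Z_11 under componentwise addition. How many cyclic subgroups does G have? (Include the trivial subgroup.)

6

Group the elements of G by the cyclic subgroup they generate; each cyclic subgroup of order d accounts for φ(d) elements.
Cyclic subgroups by order — order 1: 1; order 2: 1; order 4: 1; order 11: 1; order 22: 1; order 44: 1.
Total: 6.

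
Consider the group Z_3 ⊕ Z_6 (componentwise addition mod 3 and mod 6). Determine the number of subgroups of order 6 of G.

|G| = 18 and 6 | 18, so subgroups of order 6 are possible by Lagrange.
The subgroups of order 6 are: {(0,0), (0,1), (0,2), (0,3), (0,4), (0,5)}; {(0,0), (0,3), (1,0), (1,3), (2,0), (2,3)}; {(0,0), (0,3), (1,1), (1,4), (2,2), (2,5)}; {(0,0), (0,3), (1,2), (1,5), (2,1), (2,4)}.
So G has 4 subgroups of order 6.

4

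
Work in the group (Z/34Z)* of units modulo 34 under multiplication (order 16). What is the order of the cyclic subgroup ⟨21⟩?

Compute successive powers of 21 mod 34: 21, 33, 13, 1; 21^4 ≡ 1 (mod 34).
So |⟨21⟩| = 4.

4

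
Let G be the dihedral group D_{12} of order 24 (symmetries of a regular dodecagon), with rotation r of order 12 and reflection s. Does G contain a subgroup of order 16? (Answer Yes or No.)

No

16 does not divide |G| = 24, so by Lagrange no subgroup of order 16 exists.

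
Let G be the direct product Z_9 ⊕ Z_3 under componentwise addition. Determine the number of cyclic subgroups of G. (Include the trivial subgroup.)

8

Each element a generates a cyclic subgroup ⟨a⟩; distinct elements may generate the same one (a cyclic group of order d has φ(d) generators).
Cyclic subgroups by order — order 1: 1; order 3: 4; order 9: 3.
Total: 8.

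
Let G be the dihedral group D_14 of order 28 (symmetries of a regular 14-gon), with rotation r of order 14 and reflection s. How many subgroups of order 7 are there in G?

1

|G| = 28 and 7 | 28, so subgroups of order 7 are possible by Lagrange.
The subgroups of order 7 are: {e, r^2, r^4, r^6, r^8, r^10, r^12}.
So G has 1 subgroup of order 7.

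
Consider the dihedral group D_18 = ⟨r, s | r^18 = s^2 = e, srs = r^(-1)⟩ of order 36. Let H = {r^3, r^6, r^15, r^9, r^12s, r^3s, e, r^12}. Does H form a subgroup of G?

No

|H| = 8 does not divide |G| = 36, so by Lagrange H is not a subgroup.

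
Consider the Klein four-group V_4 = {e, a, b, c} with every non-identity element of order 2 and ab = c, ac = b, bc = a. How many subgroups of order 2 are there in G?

3

|G| = 4 and 2 | 4, so subgroups of order 2 are possible by Lagrange.
The subgroups of order 2 are: {e, a}; {e, b}; {e, c}.
So G has 3 subgroups of order 2.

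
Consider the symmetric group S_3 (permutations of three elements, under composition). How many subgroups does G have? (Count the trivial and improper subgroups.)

6

|G| = 6, so by Lagrange every subgroup order divides 6. Divisors: 1, 2, 3, 6.
Subgroups by order — order 1: 1; order 2: 3; order 3: 1; order 6: 1.
Total: 1 + 3 + 1 + 1 = 6.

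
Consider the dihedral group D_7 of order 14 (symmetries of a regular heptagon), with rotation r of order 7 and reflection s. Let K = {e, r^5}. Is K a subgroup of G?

No

r^5 ∈ K but its inverse r^2 ∉ K, so K is not a subgroup.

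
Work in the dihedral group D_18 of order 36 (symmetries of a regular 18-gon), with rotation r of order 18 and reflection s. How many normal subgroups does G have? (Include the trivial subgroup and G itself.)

9

G has 45 subgroups. Checking conjugation-invariance by order — order 1: 1/1 normal; order 2: 1/19 normal; order 3: 1/1 normal; order 4: 0/9 normal; order 6: 1/7 normal; order 9: 1/1 normal; order 12: 0/3 normal; order 18: 3/3 normal; order 36: 1/1 normal.
Total normal subgroups: 9.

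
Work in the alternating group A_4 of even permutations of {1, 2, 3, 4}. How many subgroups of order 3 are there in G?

4

|G| = 12 and 3 | 12, so subgroups of order 3 are possible by Lagrange.
The subgroups of order 3 are: {e, (1 2 3), (1 3 2)}; {e, (1 2 4), (1 4 2)}; {e, (1 3 4), (1 4 3)}; {e, (2 3 4), (2 4 3)}.
So G has 4 subgroups of order 3.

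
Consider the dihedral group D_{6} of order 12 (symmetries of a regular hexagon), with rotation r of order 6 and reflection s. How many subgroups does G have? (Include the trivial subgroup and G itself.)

16

|G| = 12, so by Lagrange every subgroup order divides 12. Divisors: 1, 2, 3, 4, 6, 12.
Subgroups by order — order 1: 1; order 2: 7; order 3: 1; order 4: 3; order 6: 3; order 12: 1.
Total: 1 + 7 + 1 + 3 + 3 + 1 = 16.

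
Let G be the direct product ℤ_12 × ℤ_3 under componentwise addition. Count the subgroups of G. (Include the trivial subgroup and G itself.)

|G| = 36, so by Lagrange every subgroup order divides 36. Divisors: 1, 2, 3, 4, 6, 9, 12, 18, 36.
Subgroups by order — order 1: 1; order 2: 1; order 3: 4; order 4: 1; order 6: 4; order 9: 1; order 12: 4; order 18: 1; order 36: 1.
Total: 1 + 1 + 4 + 1 + 4 + 1 + 4 + 1 + 1 = 18.

18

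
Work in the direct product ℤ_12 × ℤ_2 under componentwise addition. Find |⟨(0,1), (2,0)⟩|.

12

|⟨(0,1)⟩| = 2 and |⟨(2,0)⟩| = 6, so |H| is a multiple of lcm(2, 6) = 6 and divides |G| = 24.
Closing under the operation: H = {(0,0), (0,1), (2,0), (2,1), (4,0), (4,1), (6,0), (6,1), (8,0), (8,1), (10,0), (10,1)}, so |H| = 12.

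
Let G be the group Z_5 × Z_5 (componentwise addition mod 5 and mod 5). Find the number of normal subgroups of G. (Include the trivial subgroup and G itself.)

G is abelian, so every subgroup is normal.
G has 8 subgroups in total, hence 8 normal subgroups.

8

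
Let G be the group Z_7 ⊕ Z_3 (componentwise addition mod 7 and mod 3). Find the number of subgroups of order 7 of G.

1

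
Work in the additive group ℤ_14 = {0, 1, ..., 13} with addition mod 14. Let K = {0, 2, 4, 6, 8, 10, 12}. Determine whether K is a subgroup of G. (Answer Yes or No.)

|K| = 7 divides |G| = 14, consistent with Lagrange.
K contains the identity, every element's inverse is in K, and K is closed under +: it is a subgroup.
In fact K = ⟨2⟩.

Yes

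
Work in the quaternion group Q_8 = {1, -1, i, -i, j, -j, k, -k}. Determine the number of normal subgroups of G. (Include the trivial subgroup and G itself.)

6

G has 6 subgroups. Checking conjugation-invariance by order — order 1: 1/1 normal; order 2: 1/1 normal; order 4: 3/3 normal; order 8: 1/1 normal.
Total normal subgroups: 6.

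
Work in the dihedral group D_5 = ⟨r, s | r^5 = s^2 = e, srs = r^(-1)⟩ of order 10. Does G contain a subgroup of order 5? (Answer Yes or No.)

5 | 10. A subgroup of order 5 is {e, r, r^2, r^3, r^4}.

Yes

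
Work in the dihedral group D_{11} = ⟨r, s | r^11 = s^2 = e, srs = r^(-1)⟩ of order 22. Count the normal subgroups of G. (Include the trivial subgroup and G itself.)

3

G has 14 subgroups. Checking conjugation-invariance by order — order 1: 1/1 normal; order 2: 0/11 normal; order 11: 1/1 normal; order 22: 1/1 normal.
Total normal subgroups: 3.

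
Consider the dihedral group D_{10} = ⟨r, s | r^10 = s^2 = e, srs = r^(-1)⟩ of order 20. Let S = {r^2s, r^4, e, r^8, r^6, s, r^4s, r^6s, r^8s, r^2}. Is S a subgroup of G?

|S| = 10 divides |G| = 20, consistent with Lagrange.
S contains the identity, every element's inverse is in S, and S is closed under ·: it is a subgroup.

Yes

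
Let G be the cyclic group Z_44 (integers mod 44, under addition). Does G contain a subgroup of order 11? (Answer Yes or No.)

11 | 44. A subgroup of order 11 is {0, 4, 8, 12, 16, 20, 24, 28, 32, 36, 40}.

Yes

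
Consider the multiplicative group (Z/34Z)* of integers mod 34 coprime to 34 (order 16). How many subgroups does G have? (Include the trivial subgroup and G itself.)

5

|G| = 16, so by Lagrange every subgroup order divides 16. Divisors: 1, 2, 4, 8, 16.
Subgroups by order — order 1: 1; order 2: 1; order 4: 1; order 8: 1; order 16: 1.
Total: 1 + 1 + 1 + 1 + 1 = 5.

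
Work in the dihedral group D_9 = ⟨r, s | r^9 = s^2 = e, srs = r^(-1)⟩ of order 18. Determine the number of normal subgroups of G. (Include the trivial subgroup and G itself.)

4

G has 16 subgroups. Checking conjugation-invariance by order — order 1: 1/1 normal; order 2: 0/9 normal; order 3: 1/1 normal; order 6: 0/3 normal; order 9: 1/1 normal; order 18: 1/1 normal.
Total normal subgroups: 4.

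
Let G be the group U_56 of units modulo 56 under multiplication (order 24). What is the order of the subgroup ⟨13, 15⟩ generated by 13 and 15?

|⟨13⟩| = 2 and |⟨15⟩| = 2, so |H| is a multiple of lcm(2, 2) = 2 and divides |G| = 24.
Closing under the operation: H = {1, 13, 15, 27}, so |H| = 4.

4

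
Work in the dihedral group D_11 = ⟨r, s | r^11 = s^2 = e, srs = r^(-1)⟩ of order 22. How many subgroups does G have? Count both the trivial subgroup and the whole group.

14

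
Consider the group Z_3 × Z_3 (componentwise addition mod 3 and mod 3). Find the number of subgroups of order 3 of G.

|G| = 9 and 3 | 9, so subgroups of order 3 are possible by Lagrange.
The subgroups of order 3 are: {(0,0), (0,1), (0,2)}; {(0,0), (1,0), (2,0)}; {(0,0), (1,1), (2,2)}; {(0,0), (1,2), (2,1)}.
So G has 4 subgroups of order 3.

4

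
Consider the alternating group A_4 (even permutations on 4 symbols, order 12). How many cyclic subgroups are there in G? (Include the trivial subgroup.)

Group the elements of G by the cyclic subgroup they generate; each cyclic subgroup of order d accounts for φ(d) elements.
Cyclic subgroups by order — order 1: 1; order 2: 3; order 3: 4.
Total: 8.

8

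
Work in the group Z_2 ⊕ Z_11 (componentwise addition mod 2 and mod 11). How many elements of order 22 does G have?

10

An element (a,b) has order lcm(ord(a), ord(b)); count pairs with lcm equal to 22.
Enumerating gives 10 such elements.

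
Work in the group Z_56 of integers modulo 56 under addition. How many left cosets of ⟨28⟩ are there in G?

28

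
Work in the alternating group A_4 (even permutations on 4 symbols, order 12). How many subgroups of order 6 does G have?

|G| = 12 and 6 | 12, so subgroups of order 6 are possible by Lagrange.
Checking all subgroups of G, none has order 6.
So G has 0 subgroups of order 6.

0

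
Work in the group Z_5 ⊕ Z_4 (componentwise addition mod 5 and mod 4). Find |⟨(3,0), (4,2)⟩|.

10

|⟨(3,0)⟩| = 5 and |⟨(4,2)⟩| = 10, so |H| is a multiple of lcm(5, 10) = 10 and divides |G| = 20.
Closing under the operation: H = {(0,0), (0,2), (1,0), (1,2), (2,0), (2,2), (3,0), (3,2), (4,0), (4,2)}, so |H| = 10.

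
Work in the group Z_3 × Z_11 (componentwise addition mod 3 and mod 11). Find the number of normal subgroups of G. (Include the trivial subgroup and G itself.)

4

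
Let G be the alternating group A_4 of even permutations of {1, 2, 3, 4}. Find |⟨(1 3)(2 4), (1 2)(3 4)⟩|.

4

|⟨(1 3)(2 4)⟩| = 2 and |⟨(1 2)(3 4)⟩| = 2, so |H| is a multiple of lcm(2, 2) = 2 and divides |G| = 12.
Closing under the operation: H = {e, (1 2)(3 4), (1 3)(2 4), (1 4)(2 3)}, so |H| = 4.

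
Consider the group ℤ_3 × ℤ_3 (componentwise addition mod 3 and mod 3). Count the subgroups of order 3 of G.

4

|G| = 9 and 3 | 9, so subgroups of order 3 are possible by Lagrange.
The subgroups of order 3 are: {(0,0), (0,1), (0,2)}; {(0,0), (1,0), (2,0)}; {(0,0), (1,1), (2,2)}; {(0,0), (1,2), (2,1)}.
So G has 4 subgroups of order 3.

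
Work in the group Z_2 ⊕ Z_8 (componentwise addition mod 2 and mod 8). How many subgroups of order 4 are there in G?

|G| = 16 and 4 | 16, so subgroups of order 4 are possible by Lagrange.
The subgroups of order 4 are: {(0,0), (0,2), (0,4), (0,6)}; {(0,0), (0,4), (1,0), (1,4)}; {(0,0), (0,4), (1,2), (1,6)}.
So G has 3 subgroups of order 4.

3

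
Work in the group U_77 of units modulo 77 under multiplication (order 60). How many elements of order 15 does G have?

The elements of order 15 are: 4, 9, 16, 25, 37, 53, 58, 60.
That's 8.

8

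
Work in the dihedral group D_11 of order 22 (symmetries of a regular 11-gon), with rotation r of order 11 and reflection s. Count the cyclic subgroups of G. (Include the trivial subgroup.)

13

Group the elements of G by the cyclic subgroup they generate; each cyclic subgroup of order d accounts for φ(d) elements.
Cyclic subgroups by order — order 1: 1; order 2: 11; order 11: 1.
Total: 13.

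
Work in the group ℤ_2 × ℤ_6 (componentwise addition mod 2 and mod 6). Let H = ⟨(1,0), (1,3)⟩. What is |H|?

4

|⟨(1,0)⟩| = 2 and |⟨(1,3)⟩| = 2, so |H| is a multiple of lcm(2, 2) = 2 and divides |G| = 12.
Closing under the operation: H = {(0,0), (0,3), (1,0), (1,3)}, so |H| = 4.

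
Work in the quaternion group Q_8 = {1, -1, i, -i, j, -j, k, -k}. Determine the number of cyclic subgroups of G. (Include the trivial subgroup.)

5

Group the elements of G by the cyclic subgroup they generate; each cyclic subgroup of order d accounts for φ(d) elements.
Cyclic subgroups by order — order 1: 1; order 2: 1; order 4: 3.
Total: 5.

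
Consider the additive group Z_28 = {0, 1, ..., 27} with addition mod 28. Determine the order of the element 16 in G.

In Z_28, the order of an element a is n/gcd(a, n).
gcd(16, 28) = 4, so |⟨16⟩| = 28/4 = 7.

7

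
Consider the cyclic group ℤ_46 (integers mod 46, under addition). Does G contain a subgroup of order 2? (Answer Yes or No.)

2 | 46. A subgroup of order 2 is {0, 23}.

Yes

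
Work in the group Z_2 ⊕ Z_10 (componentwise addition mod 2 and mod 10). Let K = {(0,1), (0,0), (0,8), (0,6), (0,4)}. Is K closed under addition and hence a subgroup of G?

No

(0,1) ∈ K but its inverse (0,9) ∉ K, so K is not a subgroup.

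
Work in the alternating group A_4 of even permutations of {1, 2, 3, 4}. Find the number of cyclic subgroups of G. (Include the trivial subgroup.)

8

Group the elements of G by the cyclic subgroup they generate; each cyclic subgroup of order d accounts for φ(d) elements.
Cyclic subgroups by order — order 1: 1; order 2: 3; order 3: 4.
Total: 8.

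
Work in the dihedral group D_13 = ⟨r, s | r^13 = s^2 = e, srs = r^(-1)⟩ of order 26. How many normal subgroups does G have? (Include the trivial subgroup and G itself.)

3

G has 16 subgroups. Checking conjugation-invariance by order — order 1: 1/1 normal; order 2: 0/13 normal; order 13: 1/1 normal; order 26: 1/1 normal.
Total normal subgroups: 3.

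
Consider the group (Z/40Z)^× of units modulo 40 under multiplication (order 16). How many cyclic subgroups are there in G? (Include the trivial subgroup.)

12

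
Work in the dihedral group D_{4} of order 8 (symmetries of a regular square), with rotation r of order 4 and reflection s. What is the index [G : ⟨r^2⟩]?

|⟨r^2⟩| = 2 and |G| = 8.
By Lagrange, [G : H] = |G|/|H| = 8/2 = 4.

4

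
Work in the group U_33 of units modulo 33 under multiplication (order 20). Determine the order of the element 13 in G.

Compute successive powers of 13 mod 33: 13, 4, 19, 16, 10, 31, 7, 25, …; 13^10 ≡ 1 (mod 33).
So |⟨13⟩| = 10.

10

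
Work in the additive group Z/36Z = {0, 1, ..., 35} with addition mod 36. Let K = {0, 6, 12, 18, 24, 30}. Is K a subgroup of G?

|K| = 6 divides |G| = 36, consistent with Lagrange.
K contains the identity, every element's inverse is in K, and K is closed under +: it is a subgroup.
In fact K = ⟨6⟩.

Yes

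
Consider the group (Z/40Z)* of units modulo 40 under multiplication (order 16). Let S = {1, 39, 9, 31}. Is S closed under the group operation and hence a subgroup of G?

Yes

|S| = 4 divides |G| = 16, consistent with Lagrange.
S contains the identity, every element's inverse is in S, and S is closed under ·: it is a subgroup.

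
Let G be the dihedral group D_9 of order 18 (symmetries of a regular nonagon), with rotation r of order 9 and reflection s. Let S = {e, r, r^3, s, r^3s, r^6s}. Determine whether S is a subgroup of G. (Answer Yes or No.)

No

r ∈ S but its inverse r^8 ∉ S, so S is not a subgroup.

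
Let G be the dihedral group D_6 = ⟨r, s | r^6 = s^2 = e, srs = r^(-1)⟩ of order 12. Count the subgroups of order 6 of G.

3

|G| = 12 and 6 | 12, so subgroups of order 6 are possible by Lagrange.
The subgroups of order 6 are: {e, r, r^2, r^3, r^4, r^5}; {e, r^2, r^4, s, r^2s, r^4s}; {e, r^2, r^4, rs, r^3s, r^5s}.
So G has 3 subgroups of order 6.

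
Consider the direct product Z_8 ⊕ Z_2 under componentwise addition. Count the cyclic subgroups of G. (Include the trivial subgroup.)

Each element a generates a cyclic subgroup ⟨a⟩; distinct elements may generate the same one (a cyclic group of order d has φ(d) generators).
Cyclic subgroups by order — order 1: 1; order 2: 3; order 4: 2; order 8: 2.
Total: 8.

8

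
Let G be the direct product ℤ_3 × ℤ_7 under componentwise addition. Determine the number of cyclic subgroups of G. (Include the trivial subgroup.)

4

Each element a generates a cyclic subgroup ⟨a⟩; distinct elements may generate the same one (a cyclic group of order d has φ(d) generators).
Cyclic subgroups by order — order 1: 1; order 3: 1; order 7: 1; order 21: 1.
Total: 4.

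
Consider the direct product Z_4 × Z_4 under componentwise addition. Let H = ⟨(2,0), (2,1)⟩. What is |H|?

8

|⟨(2,0)⟩| = 2 and |⟨(2,1)⟩| = 4, so |H| is a multiple of lcm(2, 4) = 4 and divides |G| = 16.
Closing under the operation: H = {(0,0), (0,1), (0,2), (0,3), (2,0), (2,1), (2,2), (2,3)}, so |H| = 8.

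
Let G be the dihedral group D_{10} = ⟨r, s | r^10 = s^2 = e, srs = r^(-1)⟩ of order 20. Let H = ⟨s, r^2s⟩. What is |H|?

10

|⟨s⟩| = 2 and |⟨r^2s⟩| = 2, so |H| is a multiple of lcm(2, 2) = 2 and divides |G| = 20.
Closing under the operation: H = {e, r^2, r^4, r^6, r^8, s, r^2s, r^4s, r^6s, r^8s}, so |H| = 10.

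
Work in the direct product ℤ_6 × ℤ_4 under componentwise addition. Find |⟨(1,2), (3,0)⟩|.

12

|⟨(1,2)⟩| = 6 and |⟨(3,0)⟩| = 2, so |H| is a multiple of lcm(6, 2) = 6 and divides |G| = 24.
Closing under the operation: H = {(0,0), (0,2), (1,0), (1,2), (2,0), (2,2), (3,0), (3,2), (4,0), (4,2), (5,0), (5,2)}, so |H| = 12.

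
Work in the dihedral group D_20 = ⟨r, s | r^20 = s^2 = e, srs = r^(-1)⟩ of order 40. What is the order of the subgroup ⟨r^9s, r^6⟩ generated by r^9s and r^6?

|⟨r^9s⟩| = 2 and |⟨r^6⟩| = 10, so |H| is a multiple of lcm(2, 10) = 10 and divides |G| = 40.
Closing under the operation: H = {e, r^2, r^4, r^6, r^8, r^10, r^12, r^14, r^16, r^18, rs, r^3s, r^5s, r^7s, r^9s, r^11s, r^13s, r^15s, r^17s, r^19s}, so |H| = 20.

20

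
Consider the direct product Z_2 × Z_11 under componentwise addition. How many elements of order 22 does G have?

10

An element (a,b) has order lcm(ord(a), ord(b)); count pairs with lcm equal to 22.
Enumerating gives 10 such elements.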